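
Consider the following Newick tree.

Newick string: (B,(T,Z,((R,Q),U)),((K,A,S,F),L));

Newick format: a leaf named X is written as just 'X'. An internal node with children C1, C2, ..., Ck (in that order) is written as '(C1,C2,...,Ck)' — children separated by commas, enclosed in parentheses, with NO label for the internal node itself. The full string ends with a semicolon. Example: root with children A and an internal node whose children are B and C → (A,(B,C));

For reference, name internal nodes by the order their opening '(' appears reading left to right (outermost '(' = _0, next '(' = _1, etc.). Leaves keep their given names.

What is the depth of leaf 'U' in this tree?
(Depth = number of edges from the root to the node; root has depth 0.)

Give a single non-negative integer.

Answer: 3

Derivation:
Newick: (B,(T,Z,((R,Q),U)),((K,A,S,F),L));
Naming internals by '(' encounter order: outermost '(' = _0, next = _1, ...
Query node: U
Path from root: _0 -> _1 -> _2 -> U
Depth of U: 3 (number of edges from root)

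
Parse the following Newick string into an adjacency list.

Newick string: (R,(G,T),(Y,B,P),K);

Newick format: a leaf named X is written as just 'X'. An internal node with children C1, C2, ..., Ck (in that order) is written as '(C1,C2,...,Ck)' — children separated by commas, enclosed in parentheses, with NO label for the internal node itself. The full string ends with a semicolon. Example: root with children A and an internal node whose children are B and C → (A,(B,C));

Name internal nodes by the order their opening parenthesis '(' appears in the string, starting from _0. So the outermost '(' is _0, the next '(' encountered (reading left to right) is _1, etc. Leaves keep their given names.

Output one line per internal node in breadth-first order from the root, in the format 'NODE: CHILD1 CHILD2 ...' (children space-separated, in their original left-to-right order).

Input: (R,(G,T),(Y,B,P),K);
Scanning left-to-right, naming '(' by encounter order:
  pos 0: '(' -> open internal node _0 (depth 1)
  pos 3: '(' -> open internal node _1 (depth 2)
  pos 7: ')' -> close internal node _1 (now at depth 1)
  pos 9: '(' -> open internal node _2 (depth 2)
  pos 15: ')' -> close internal node _2 (now at depth 1)
  pos 18: ')' -> close internal node _0 (now at depth 0)
Total internal nodes: 3
BFS adjacency from root:
  _0: R _1 _2 K
  _1: G T
  _2: Y B P

Answer: _0: R _1 _2 K
_1: G T
_2: Y B P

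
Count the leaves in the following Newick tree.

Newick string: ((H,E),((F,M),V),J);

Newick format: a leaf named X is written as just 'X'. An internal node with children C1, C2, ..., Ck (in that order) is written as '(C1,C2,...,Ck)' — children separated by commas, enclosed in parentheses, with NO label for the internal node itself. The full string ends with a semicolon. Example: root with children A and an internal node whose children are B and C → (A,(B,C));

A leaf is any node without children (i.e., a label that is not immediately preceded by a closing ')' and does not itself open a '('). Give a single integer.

Newick: ((H,E),((F,M),V),J);
Scan left-to-right; a leaf is any maximal label run not followed by '(':
  pos 2: leaf 'H' → count = 1
  pos 4: leaf 'E' → count = 2
  pos 9: leaf 'F' → count = 3
  pos 11: leaf 'M' → count = 4
  pos 14: leaf 'V' → count = 5
  pos 17: leaf 'J' → count = 6
Total leaves: 6

Answer: 6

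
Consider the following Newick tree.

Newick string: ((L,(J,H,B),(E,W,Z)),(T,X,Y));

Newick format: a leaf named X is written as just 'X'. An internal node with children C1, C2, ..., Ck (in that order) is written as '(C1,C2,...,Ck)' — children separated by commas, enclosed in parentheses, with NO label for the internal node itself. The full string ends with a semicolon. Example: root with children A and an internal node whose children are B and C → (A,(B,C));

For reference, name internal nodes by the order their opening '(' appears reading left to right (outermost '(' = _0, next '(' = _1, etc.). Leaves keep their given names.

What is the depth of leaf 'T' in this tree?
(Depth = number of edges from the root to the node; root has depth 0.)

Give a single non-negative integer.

Answer: 2

Derivation:
Newick: ((L,(J,H,B),(E,W,Z)),(T,X,Y));
Naming internals by '(' encounter order: outermost '(' = _0, next = _1, ...
Query node: T
Path from root: _0 -> _4 -> T
Depth of T: 2 (number of edges from root)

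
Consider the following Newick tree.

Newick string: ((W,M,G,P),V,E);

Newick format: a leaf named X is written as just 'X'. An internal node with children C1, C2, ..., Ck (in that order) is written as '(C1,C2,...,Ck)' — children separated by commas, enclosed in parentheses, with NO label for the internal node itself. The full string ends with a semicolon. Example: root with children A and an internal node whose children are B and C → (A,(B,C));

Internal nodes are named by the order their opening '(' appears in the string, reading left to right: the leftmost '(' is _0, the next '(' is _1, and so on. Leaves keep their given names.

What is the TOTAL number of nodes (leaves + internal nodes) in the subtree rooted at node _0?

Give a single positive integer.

Answer: 8

Derivation:
Newick: ((W,M,G,P),V,E);
Locate _0: it is the '(' at position 0 (the 1st '(' reading left to right).
Query: subtree rooted at _0
_0: subtree_size = 1 + 7
  _1: subtree_size = 1 + 4
    W: subtree_size = 1 + 0
    M: subtree_size = 1 + 0
    G: subtree_size = 1 + 0
    P: subtree_size = 1 + 0
  V: subtree_size = 1 + 0
  E: subtree_size = 1 + 0
Total subtree size of _0: 8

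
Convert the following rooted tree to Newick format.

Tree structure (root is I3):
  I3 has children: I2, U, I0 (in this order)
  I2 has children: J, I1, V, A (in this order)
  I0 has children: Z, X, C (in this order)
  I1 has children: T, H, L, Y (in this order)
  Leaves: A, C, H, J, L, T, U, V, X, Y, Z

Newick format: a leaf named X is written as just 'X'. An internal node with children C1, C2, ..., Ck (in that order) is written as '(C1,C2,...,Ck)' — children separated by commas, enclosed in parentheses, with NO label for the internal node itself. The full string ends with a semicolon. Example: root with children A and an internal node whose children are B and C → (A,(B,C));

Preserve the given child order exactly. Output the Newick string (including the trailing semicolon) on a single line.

Answer: ((J,(T,H,L,Y),V,A),U,(Z,X,C));

Derivation:
internal I3 with children ['I2', 'U', 'I0']
  internal I2 with children ['J', 'I1', 'V', 'A']
    leaf 'J' → 'J'
    internal I1 with children ['T', 'H', 'L', 'Y']
      leaf 'T' → 'T'
      leaf 'H' → 'H'
      leaf 'L' → 'L'
      leaf 'Y' → 'Y'
    → '(T,H,L,Y)'
    leaf 'V' → 'V'
    leaf 'A' → 'A'
  → '(J,(T,H,L,Y),V,A)'
  leaf 'U' → 'U'
  internal I0 with children ['Z', 'X', 'C']
    leaf 'Z' → 'Z'
    leaf 'X' → 'X'
    leaf 'C' → 'C'
  → '(Z,X,C)'
→ '((J,(T,H,L,Y),V,A),U,(Z,X,C))'
Final: ((J,(T,H,L,Y),V,A),U,(Z,X,C));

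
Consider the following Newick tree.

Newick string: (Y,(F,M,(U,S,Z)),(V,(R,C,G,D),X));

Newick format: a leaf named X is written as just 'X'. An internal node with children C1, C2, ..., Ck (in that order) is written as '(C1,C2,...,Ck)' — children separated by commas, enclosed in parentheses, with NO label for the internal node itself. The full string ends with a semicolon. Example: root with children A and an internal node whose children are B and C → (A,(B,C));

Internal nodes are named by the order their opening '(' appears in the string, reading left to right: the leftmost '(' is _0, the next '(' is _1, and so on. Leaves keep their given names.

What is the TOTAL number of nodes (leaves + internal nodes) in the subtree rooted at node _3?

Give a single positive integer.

Newick: (Y,(F,M,(U,S,Z)),(V,(R,C,G,D),X));
Locate _3: it is the '(' at position 17 (the 4th '(' reading left to right).
Query: subtree rooted at _3
_3: subtree_size = 1 + 7
  V: subtree_size = 1 + 0
  _4: subtree_size = 1 + 4
    R: subtree_size = 1 + 0
    C: subtree_size = 1 + 0
    G: subtree_size = 1 + 0
    D: subtree_size = 1 + 0
  X: subtree_size = 1 + 0
Total subtree size of _3: 8

Answer: 8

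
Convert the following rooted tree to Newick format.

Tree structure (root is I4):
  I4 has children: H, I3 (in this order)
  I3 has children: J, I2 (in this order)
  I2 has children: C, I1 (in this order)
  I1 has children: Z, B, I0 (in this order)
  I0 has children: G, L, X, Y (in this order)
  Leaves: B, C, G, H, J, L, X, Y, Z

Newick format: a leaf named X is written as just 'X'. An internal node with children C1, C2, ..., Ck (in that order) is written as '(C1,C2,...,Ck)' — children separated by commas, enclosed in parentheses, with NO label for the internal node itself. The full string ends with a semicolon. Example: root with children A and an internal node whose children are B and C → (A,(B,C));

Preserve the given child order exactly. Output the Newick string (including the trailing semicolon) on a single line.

internal I4 with children ['H', 'I3']
  leaf 'H' → 'H'
  internal I3 with children ['J', 'I2']
    leaf 'J' → 'J'
    internal I2 with children ['C', 'I1']
      leaf 'C' → 'C'
      internal I1 with children ['Z', 'B', 'I0']
        leaf 'Z' → 'Z'
        leaf 'B' → 'B'
        internal I0 with children ['G', 'L', 'X', 'Y']
          leaf 'G' → 'G'
          leaf 'L' → 'L'
          leaf 'X' → 'X'
          leaf 'Y' → 'Y'
        → '(G,L,X,Y)'
      → '(Z,B,(G,L,X,Y))'
    → '(C,(Z,B,(G,L,X,Y)))'
  → '(J,(C,(Z,B,(G,L,X,Y))))'
→ '(H,(J,(C,(Z,B,(G,L,X,Y)))))'
Final: (H,(J,(C,(Z,B,(G,L,X,Y)))));

Answer: (H,(J,(C,(Z,B,(G,L,X,Y)))));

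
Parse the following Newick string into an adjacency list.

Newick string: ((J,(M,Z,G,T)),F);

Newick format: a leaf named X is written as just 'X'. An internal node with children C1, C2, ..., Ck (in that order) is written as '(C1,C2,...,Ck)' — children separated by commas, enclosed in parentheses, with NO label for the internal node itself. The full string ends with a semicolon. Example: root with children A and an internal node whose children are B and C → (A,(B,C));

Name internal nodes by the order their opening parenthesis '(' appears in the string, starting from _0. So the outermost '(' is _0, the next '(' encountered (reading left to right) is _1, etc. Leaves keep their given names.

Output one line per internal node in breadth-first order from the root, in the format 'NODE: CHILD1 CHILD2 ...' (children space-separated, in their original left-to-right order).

Answer: _0: _1 F
_1: J _2
_2: M Z G T

Derivation:
Input: ((J,(M,Z,G,T)),F);
Scanning left-to-right, naming '(' by encounter order:
  pos 0: '(' -> open internal node _0 (depth 1)
  pos 1: '(' -> open internal node _1 (depth 2)
  pos 4: '(' -> open internal node _2 (depth 3)
  pos 12: ')' -> close internal node _2 (now at depth 2)
  pos 13: ')' -> close internal node _1 (now at depth 1)
  pos 16: ')' -> close internal node _0 (now at depth 0)
Total internal nodes: 3
BFS adjacency from root:
  _0: _1 F
  _1: J _2
  _2: M Z G T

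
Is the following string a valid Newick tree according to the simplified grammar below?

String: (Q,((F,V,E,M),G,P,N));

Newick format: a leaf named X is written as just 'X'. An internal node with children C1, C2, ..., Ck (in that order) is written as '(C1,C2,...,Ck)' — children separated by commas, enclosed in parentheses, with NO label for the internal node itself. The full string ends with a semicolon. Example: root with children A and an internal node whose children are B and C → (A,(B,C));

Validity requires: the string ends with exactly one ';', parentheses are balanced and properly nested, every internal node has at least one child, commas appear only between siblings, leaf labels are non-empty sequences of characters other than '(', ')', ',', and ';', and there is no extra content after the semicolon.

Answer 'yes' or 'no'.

Input: (Q,((F,V,E,M),G,P,N));
Paren balance: 3 '(' vs 3 ')' OK
Ends with single ';': True
Full parse: OK
Valid: True

Answer: yes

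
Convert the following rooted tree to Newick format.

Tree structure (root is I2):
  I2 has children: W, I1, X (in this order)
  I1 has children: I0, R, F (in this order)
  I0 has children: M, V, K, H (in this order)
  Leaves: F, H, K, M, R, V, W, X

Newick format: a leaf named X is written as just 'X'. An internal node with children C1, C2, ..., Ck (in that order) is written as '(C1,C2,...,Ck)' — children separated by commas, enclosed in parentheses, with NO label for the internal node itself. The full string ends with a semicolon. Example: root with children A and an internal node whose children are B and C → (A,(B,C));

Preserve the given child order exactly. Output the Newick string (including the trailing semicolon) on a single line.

Answer: (W,((M,V,K,H),R,F),X);

Derivation:
internal I2 with children ['W', 'I1', 'X']
  leaf 'W' → 'W'
  internal I1 with children ['I0', 'R', 'F']
    internal I0 with children ['M', 'V', 'K', 'H']
      leaf 'M' → 'M'
      leaf 'V' → 'V'
      leaf 'K' → 'K'
      leaf 'H' → 'H'
    → '(M,V,K,H)'
    leaf 'R' → 'R'
    leaf 'F' → 'F'
  → '((M,V,K,H),R,F)'
  leaf 'X' → 'X'
→ '(W,((M,V,K,H),R,F),X)'
Final: (W,((M,V,K,H),R,F),X);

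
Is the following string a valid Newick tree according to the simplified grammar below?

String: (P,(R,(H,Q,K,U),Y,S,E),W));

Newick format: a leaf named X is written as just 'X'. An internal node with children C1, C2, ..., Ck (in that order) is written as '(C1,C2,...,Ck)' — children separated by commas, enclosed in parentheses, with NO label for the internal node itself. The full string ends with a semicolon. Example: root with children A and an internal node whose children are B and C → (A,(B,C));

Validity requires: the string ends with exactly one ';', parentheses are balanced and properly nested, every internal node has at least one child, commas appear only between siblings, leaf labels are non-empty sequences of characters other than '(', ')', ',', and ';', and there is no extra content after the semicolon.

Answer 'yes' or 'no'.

Input: (P,(R,(H,Q,K,U),Y,S,E),W));
Paren balance: 3 '(' vs 4 ')' MISMATCH
Ends with single ';': True
Full parse: FAILS (extra content after tree at pos 25)
Valid: False

Answer: no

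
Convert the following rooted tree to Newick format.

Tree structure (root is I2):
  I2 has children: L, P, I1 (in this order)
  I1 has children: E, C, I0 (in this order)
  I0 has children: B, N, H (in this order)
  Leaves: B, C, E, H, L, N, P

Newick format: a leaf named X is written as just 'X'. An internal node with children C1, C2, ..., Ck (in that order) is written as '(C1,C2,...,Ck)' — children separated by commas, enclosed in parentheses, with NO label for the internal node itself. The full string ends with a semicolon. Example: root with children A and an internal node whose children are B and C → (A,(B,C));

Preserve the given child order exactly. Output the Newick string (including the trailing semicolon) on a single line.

Answer: (L,P,(E,C,(B,N,H)));

Derivation:
internal I2 with children ['L', 'P', 'I1']
  leaf 'L' → 'L'
  leaf 'P' → 'P'
  internal I1 with children ['E', 'C', 'I0']
    leaf 'E' → 'E'
    leaf 'C' → 'C'
    internal I0 with children ['B', 'N', 'H']
      leaf 'B' → 'B'
      leaf 'N' → 'N'
      leaf 'H' → 'H'
    → '(B,N,H)'
  → '(E,C,(B,N,H))'
→ '(L,P,(E,C,(B,N,H)))'
Final: (L,P,(E,C,(B,N,H)));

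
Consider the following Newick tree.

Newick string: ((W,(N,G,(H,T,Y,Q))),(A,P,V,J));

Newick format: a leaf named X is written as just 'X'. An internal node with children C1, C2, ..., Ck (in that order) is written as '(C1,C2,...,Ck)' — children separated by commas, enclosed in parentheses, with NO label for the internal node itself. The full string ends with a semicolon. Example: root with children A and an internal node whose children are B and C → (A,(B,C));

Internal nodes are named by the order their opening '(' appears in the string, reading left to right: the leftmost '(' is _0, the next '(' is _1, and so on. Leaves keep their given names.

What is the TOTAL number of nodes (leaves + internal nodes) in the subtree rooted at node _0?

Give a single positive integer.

Newick: ((W,(N,G,(H,T,Y,Q))),(A,P,V,J));
Locate _0: it is the '(' at position 0 (the 1st '(' reading left to right).
Query: subtree rooted at _0
_0: subtree_size = 1 + 15
  _1: subtree_size = 1 + 9
    W: subtree_size = 1 + 0
    _2: subtree_size = 1 + 7
      N: subtree_size = 1 + 0
      G: subtree_size = 1 + 0
      _3: subtree_size = 1 + 4
        H: subtree_size = 1 + 0
        T: subtree_size = 1 + 0
        Y: subtree_size = 1 + 0
        Q: subtree_size = 1 + 0
  _4: subtree_size = 1 + 4
    A: subtree_size = 1 + 0
    P: subtree_size = 1 + 0
    V: subtree_size = 1 + 0
    J: subtree_size = 1 + 0
Total subtree size of _0: 16

Answer: 16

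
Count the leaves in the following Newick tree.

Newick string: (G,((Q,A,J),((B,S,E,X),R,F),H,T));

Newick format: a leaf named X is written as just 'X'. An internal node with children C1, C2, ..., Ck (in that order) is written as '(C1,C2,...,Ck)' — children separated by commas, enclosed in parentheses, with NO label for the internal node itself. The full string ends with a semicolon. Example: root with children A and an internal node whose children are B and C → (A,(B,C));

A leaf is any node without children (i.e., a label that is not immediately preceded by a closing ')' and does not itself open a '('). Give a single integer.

Newick: (G,((Q,A,J),((B,S,E,X),R,F),H,T));
Scan left-to-right; a leaf is any maximal label run not followed by '(':
  pos 1: leaf 'G' → count = 1
  pos 5: leaf 'Q' → count = 2
  pos 7: leaf 'A' → count = 3
  pos 9: leaf 'J' → count = 4
  pos 14: leaf 'B' → count = 5
  pos 16: leaf 'S' → count = 6
  pos 18: leaf 'E' → count = 7
  pos 20: leaf 'X' → count = 8
  pos 23: leaf 'R' → count = 9
  pos 25: leaf 'F' → count = 10
  pos 28: leaf 'H' → count = 11
  pos 30: leaf 'T' → count = 12
Total leaves: 12

Answer: 12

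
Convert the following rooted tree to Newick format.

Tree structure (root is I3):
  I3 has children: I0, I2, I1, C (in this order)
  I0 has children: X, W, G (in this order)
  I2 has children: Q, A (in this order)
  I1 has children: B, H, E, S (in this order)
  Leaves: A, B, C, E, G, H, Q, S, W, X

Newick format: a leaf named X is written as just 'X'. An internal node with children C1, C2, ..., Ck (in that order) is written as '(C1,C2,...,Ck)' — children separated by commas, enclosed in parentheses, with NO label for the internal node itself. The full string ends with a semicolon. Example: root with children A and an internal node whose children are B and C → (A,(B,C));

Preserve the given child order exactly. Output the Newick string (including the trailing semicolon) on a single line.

internal I3 with children ['I0', 'I2', 'I1', 'C']
  internal I0 with children ['X', 'W', 'G']
    leaf 'X' → 'X'
    leaf 'W' → 'W'
    leaf 'G' → 'G'
  → '(X,W,G)'
  internal I2 with children ['Q', 'A']
    leaf 'Q' → 'Q'
    leaf 'A' → 'A'
  → '(Q,A)'
  internal I1 with children ['B', 'H', 'E', 'S']
    leaf 'B' → 'B'
    leaf 'H' → 'H'
    leaf 'E' → 'E'
    leaf 'S' → 'S'
  → '(B,H,E,S)'
  leaf 'C' → 'C'
→ '((X,W,G),(Q,A),(B,H,E,S),C)'
Final: ((X,W,G),(Q,A),(B,H,E,S),C);

Answer: ((X,W,G),(Q,A),(B,H,E,S),C);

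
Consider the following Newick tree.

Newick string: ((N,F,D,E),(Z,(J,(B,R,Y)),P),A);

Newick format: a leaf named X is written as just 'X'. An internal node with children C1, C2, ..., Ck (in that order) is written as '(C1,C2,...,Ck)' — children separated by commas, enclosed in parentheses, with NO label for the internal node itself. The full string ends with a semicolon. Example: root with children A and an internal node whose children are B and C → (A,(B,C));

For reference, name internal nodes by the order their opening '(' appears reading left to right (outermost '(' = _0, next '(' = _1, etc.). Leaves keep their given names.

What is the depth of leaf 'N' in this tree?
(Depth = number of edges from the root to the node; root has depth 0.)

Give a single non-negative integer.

Newick: ((N,F,D,E),(Z,(J,(B,R,Y)),P),A);
Naming internals by '(' encounter order: outermost '(' = _0, next = _1, ...
Query node: N
Path from root: _0 -> _1 -> N
Depth of N: 2 (number of edges from root)

Answer: 2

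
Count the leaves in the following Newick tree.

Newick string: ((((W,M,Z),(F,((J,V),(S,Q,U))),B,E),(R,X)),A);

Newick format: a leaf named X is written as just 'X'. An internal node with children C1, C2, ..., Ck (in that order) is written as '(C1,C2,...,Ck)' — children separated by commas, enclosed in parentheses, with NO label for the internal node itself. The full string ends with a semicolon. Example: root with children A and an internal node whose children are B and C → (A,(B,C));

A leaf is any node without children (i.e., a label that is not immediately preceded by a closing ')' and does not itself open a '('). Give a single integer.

Answer: 14

Derivation:
Newick: ((((W,M,Z),(F,((J,V),(S,Q,U))),B,E),(R,X)),A);
Scan left-to-right; a leaf is any maximal label run not followed by '(':
  pos 4: leaf 'W' → count = 1
  pos 6: leaf 'M' → count = 2
  pos 8: leaf 'Z' → count = 3
  pos 12: leaf 'F' → count = 4
  pos 16: leaf 'J' → count = 5
  pos 18: leaf 'V' → count = 6
  pos 22: leaf 'S' → count = 7
  pos 24: leaf 'Q' → count = 8
  pos 26: leaf 'U' → count = 9
  pos 31: leaf 'B' → count = 10
  pos 33: leaf 'E' → count = 11
  pos 37: leaf 'R' → count = 12
  pos 39: leaf 'X' → count = 13
  pos 43: leaf 'A' → count = 14
Total leaves: 14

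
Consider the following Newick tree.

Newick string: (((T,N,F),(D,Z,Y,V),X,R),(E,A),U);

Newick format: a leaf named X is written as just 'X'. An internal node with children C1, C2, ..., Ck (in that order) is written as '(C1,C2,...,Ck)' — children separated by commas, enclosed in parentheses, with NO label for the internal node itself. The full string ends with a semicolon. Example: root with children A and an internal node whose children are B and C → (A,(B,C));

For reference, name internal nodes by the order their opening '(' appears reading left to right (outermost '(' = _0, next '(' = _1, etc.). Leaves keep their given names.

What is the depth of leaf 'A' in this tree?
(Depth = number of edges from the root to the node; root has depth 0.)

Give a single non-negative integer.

Answer: 2

Derivation:
Newick: (((T,N,F),(D,Z,Y,V),X,R),(E,A),U);
Naming internals by '(' encounter order: outermost '(' = _0, next = _1, ...
Query node: A
Path from root: _0 -> _4 -> A
Depth of A: 2 (number of edges from root)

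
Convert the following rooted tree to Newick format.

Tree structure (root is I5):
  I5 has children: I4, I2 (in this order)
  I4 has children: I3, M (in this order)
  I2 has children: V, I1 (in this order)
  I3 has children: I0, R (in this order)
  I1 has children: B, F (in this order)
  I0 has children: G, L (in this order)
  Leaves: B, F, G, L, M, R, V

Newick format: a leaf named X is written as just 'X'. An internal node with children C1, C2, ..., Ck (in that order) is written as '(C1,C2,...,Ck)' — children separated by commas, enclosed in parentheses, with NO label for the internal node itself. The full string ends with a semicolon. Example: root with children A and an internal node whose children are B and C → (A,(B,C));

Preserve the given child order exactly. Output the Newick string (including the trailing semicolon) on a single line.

internal I5 with children ['I4', 'I2']
  internal I4 with children ['I3', 'M']
    internal I3 with children ['I0', 'R']
      internal I0 with children ['G', 'L']
        leaf 'G' → 'G'
        leaf 'L' → 'L'
      → '(G,L)'
      leaf 'R' → 'R'
    → '((G,L),R)'
    leaf 'M' → 'M'
  → '(((G,L),R),M)'
  internal I2 with children ['V', 'I1']
    leaf 'V' → 'V'
    internal I1 with children ['B', 'F']
      leaf 'B' → 'B'
      leaf 'F' → 'F'
    → '(B,F)'
  → '(V,(B,F))'
→ '((((G,L),R),M),(V,(B,F)))'
Final: ((((G,L),R),M),(V,(B,F)));

Answer: ((((G,L),R),M),(V,(B,F)));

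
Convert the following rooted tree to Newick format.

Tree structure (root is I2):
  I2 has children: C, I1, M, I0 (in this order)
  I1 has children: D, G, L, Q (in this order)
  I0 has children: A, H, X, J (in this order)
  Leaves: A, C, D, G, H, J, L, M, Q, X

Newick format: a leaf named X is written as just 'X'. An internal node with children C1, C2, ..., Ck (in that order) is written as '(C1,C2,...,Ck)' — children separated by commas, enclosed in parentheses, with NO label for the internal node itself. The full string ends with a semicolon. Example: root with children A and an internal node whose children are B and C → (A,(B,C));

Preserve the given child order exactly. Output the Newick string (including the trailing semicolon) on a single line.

internal I2 with children ['C', 'I1', 'M', 'I0']
  leaf 'C' → 'C'
  internal I1 with children ['D', 'G', 'L', 'Q']
    leaf 'D' → 'D'
    leaf 'G' → 'G'
    leaf 'L' → 'L'
    leaf 'Q' → 'Q'
  → '(D,G,L,Q)'
  leaf 'M' → 'M'
  internal I0 with children ['A', 'H', 'X', 'J']
    leaf 'A' → 'A'
    leaf 'H' → 'H'
    leaf 'X' → 'X'
    leaf 'J' → 'J'
  → '(A,H,X,J)'
→ '(C,(D,G,L,Q),M,(A,H,X,J))'
Final: (C,(D,G,L,Q),M,(A,H,X,J));

Answer: (C,(D,G,L,Q),M,(A,H,X,J));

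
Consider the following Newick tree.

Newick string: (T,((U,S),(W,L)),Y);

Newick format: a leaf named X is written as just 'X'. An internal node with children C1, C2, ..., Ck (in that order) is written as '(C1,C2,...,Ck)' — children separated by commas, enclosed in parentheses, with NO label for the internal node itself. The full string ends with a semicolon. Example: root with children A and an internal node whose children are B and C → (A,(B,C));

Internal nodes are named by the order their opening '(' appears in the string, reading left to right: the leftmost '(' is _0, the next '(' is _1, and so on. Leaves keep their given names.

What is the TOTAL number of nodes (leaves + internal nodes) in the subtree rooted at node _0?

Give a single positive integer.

Newick: (T,((U,S),(W,L)),Y);
Locate _0: it is the '(' at position 0 (the 1st '(' reading left to right).
Query: subtree rooted at _0
_0: subtree_size = 1 + 9
  T: subtree_size = 1 + 0
  _1: subtree_size = 1 + 6
    _2: subtree_size = 1 + 2
      U: subtree_size = 1 + 0
      S: subtree_size = 1 + 0
    _3: subtree_size = 1 + 2
      W: subtree_size = 1 + 0
      L: subtree_size = 1 + 0
  Y: subtree_size = 1 + 0
Total subtree size of _0: 10

Answer: 10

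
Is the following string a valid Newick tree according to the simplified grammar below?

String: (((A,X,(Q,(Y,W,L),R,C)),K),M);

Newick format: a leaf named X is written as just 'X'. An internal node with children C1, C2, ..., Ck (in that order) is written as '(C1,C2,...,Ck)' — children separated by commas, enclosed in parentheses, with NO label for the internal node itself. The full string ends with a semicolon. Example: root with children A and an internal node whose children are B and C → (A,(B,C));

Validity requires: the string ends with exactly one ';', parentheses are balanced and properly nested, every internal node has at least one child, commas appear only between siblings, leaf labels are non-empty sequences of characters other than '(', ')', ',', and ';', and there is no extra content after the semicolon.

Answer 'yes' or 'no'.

Answer: yes

Derivation:
Input: (((A,X,(Q,(Y,W,L),R,C)),K),M);
Paren balance: 5 '(' vs 5 ')' OK
Ends with single ';': True
Full parse: OK
Valid: True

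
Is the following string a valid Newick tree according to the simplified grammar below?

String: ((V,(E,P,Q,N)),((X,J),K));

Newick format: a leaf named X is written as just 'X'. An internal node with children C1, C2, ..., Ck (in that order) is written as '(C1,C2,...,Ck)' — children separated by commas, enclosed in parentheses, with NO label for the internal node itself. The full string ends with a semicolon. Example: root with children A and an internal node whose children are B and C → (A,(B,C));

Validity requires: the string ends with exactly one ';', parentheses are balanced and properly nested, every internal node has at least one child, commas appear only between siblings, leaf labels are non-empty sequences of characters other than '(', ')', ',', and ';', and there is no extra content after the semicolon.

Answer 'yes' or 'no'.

Answer: yes

Derivation:
Input: ((V,(E,P,Q,N)),((X,J),K));
Paren balance: 5 '(' vs 5 ')' OK
Ends with single ';': True
Full parse: OK
Valid: True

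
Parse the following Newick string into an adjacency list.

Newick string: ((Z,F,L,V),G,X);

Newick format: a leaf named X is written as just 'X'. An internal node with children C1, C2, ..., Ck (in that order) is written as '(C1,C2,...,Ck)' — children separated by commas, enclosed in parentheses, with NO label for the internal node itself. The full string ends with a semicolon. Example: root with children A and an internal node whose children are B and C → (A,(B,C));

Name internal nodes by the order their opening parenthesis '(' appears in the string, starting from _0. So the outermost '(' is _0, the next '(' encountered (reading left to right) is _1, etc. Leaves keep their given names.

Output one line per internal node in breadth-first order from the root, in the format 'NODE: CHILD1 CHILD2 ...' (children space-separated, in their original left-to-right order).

Answer: _0: _1 G X
_1: Z F L V

Derivation:
Input: ((Z,F,L,V),G,X);
Scanning left-to-right, naming '(' by encounter order:
  pos 0: '(' -> open internal node _0 (depth 1)
  pos 1: '(' -> open internal node _1 (depth 2)
  pos 9: ')' -> close internal node _1 (now at depth 1)
  pos 14: ')' -> close internal node _0 (now at depth 0)
Total internal nodes: 2
BFS adjacency from root:
  _0: _1 G X
  _1: Z F L V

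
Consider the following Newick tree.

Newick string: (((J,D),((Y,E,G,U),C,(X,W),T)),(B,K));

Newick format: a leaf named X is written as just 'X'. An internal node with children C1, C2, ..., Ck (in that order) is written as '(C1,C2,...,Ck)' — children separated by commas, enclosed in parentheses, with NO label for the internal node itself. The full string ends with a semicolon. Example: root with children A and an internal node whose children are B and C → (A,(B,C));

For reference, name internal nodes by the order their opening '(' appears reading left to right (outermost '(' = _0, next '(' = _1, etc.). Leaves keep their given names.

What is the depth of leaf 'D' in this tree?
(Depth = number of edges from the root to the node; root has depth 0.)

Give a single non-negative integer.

Answer: 3

Derivation:
Newick: (((J,D),((Y,E,G,U),C,(X,W),T)),(B,K));
Naming internals by '(' encounter order: outermost '(' = _0, next = _1, ...
Query node: D
Path from root: _0 -> _1 -> _2 -> D
Depth of D: 3 (number of edges from root)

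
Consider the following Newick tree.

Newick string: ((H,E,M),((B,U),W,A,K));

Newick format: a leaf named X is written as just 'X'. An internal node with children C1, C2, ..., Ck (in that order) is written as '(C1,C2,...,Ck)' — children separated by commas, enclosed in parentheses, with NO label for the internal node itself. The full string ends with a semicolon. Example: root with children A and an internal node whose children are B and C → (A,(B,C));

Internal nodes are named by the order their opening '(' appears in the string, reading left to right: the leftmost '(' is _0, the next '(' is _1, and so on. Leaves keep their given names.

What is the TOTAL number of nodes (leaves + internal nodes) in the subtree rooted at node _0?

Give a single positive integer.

Newick: ((H,E,M),((B,U),W,A,K));
Locate _0: it is the '(' at position 0 (the 1st '(' reading left to right).
Query: subtree rooted at _0
_0: subtree_size = 1 + 11
  _1: subtree_size = 1 + 3
    H: subtree_size = 1 + 0
    E: subtree_size = 1 + 0
    M: subtree_size = 1 + 0
  _2: subtree_size = 1 + 6
    _3: subtree_size = 1 + 2
      B: subtree_size = 1 + 0
      U: subtree_size = 1 + 0
    W: subtree_size = 1 + 0
    A: subtree_size = 1 + 0
    K: subtree_size = 1 + 0
Total subtree size of _0: 12

Answer: 12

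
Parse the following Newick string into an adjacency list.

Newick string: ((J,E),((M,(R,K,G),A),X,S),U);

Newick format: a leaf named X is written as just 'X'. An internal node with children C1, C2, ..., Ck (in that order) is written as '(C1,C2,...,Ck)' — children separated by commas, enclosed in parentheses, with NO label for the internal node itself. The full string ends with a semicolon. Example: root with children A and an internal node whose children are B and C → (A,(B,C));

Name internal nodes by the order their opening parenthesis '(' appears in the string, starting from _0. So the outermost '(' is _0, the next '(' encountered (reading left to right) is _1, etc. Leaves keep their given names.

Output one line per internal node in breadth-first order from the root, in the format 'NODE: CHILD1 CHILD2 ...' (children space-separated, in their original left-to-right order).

Input: ((J,E),((M,(R,K,G),A),X,S),U);
Scanning left-to-right, naming '(' by encounter order:
  pos 0: '(' -> open internal node _0 (depth 1)
  pos 1: '(' -> open internal node _1 (depth 2)
  pos 5: ')' -> close internal node _1 (now at depth 1)
  pos 7: '(' -> open internal node _2 (depth 2)
  pos 8: '(' -> open internal node _3 (depth 3)
  pos 11: '(' -> open internal node _4 (depth 4)
  pos 17: ')' -> close internal node _4 (now at depth 3)
  pos 20: ')' -> close internal node _3 (now at depth 2)
  pos 25: ')' -> close internal node _2 (now at depth 1)
  pos 28: ')' -> close internal node _0 (now at depth 0)
Total internal nodes: 5
BFS adjacency from root:
  _0: _1 _2 U
  _1: J E
  _2: _3 X S
  _3: M _4 A
  _4: R K G

Answer: _0: _1 _2 U
_1: J E
_2: _3 X S
_3: M _4 A
_4: R K G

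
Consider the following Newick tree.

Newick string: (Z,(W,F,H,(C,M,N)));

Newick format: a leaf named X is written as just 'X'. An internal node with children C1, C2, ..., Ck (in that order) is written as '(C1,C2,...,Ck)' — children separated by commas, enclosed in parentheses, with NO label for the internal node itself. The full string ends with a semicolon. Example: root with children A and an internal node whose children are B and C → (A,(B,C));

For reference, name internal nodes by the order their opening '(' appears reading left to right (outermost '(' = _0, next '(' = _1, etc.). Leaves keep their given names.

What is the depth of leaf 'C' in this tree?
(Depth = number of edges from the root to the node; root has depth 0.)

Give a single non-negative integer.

Newick: (Z,(W,F,H,(C,M,N)));
Naming internals by '(' encounter order: outermost '(' = _0, next = _1, ...
Query node: C
Path from root: _0 -> _1 -> _2 -> C
Depth of C: 3 (number of edges from root)

Answer: 3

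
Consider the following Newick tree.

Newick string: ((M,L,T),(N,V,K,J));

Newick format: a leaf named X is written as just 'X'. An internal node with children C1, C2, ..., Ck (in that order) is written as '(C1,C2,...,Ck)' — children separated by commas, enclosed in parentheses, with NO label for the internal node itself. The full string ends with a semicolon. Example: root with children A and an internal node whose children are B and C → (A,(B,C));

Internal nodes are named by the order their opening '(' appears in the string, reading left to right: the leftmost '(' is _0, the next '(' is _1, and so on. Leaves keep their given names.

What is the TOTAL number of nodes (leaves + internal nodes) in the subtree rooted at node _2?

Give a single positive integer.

Answer: 5

Derivation:
Newick: ((M,L,T),(N,V,K,J));
Locate _2: it is the '(' at position 9 (the 3rd '(' reading left to right).
Query: subtree rooted at _2
_2: subtree_size = 1 + 4
  N: subtree_size = 1 + 0
  V: subtree_size = 1 + 0
  K: subtree_size = 1 + 0
  J: subtree_size = 1 + 0
Total subtree size of _2: 5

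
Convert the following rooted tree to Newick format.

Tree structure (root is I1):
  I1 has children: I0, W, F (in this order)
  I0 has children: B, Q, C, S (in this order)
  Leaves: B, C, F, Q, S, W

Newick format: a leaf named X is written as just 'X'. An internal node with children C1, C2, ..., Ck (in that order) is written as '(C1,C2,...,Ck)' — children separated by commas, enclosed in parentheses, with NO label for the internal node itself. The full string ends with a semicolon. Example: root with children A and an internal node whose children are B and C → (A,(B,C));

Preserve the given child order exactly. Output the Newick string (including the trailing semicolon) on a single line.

Answer: ((B,Q,C,S),W,F);

Derivation:
internal I1 with children ['I0', 'W', 'F']
  internal I0 with children ['B', 'Q', 'C', 'S']
    leaf 'B' → 'B'
    leaf 'Q' → 'Q'
    leaf 'C' → 'C'
    leaf 'S' → 'S'
  → '(B,Q,C,S)'
  leaf 'W' → 'W'
  leaf 'F' → 'F'
→ '((B,Q,C,S),W,F)'
Final: ((B,Q,C,S),W,F);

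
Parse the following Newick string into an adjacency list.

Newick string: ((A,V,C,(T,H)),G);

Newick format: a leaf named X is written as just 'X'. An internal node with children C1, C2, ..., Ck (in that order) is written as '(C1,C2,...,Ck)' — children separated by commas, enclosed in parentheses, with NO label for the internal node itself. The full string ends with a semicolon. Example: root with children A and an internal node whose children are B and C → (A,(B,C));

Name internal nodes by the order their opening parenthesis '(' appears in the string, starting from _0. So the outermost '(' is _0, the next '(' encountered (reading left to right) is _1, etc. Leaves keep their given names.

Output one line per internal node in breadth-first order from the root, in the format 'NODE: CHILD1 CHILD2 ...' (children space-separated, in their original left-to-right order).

Input: ((A,V,C,(T,H)),G);
Scanning left-to-right, naming '(' by encounter order:
  pos 0: '(' -> open internal node _0 (depth 1)
  pos 1: '(' -> open internal node _1 (depth 2)
  pos 8: '(' -> open internal node _2 (depth 3)
  pos 12: ')' -> close internal node _2 (now at depth 2)
  pos 13: ')' -> close internal node _1 (now at depth 1)
  pos 16: ')' -> close internal node _0 (now at depth 0)
Total internal nodes: 3
BFS adjacency from root:
  _0: _1 G
  _1: A V C _2
  _2: T H

Answer: _0: _1 G
_1: A V C _2
_2: T H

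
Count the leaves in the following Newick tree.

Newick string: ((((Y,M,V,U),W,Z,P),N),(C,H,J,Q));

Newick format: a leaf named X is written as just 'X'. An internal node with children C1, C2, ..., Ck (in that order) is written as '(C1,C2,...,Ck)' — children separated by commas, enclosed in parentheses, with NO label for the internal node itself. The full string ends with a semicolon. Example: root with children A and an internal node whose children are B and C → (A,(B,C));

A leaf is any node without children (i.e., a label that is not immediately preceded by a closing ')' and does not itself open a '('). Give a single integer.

Newick: ((((Y,M,V,U),W,Z,P),N),(C,H,J,Q));
Scan left-to-right; a leaf is any maximal label run not followed by '(':
  pos 4: leaf 'Y' → count = 1
  pos 6: leaf 'M' → count = 2
  pos 8: leaf 'V' → count = 3
  pos 10: leaf 'U' → count = 4
  pos 13: leaf 'W' → count = 5
  pos 15: leaf 'Z' → count = 6
  pos 17: leaf 'P' → count = 7
  pos 20: leaf 'N' → count = 8
  pos 24: leaf 'C' → count = 9
  pos 26: leaf 'H' → count = 10
  pos 28: leaf 'J' → count = 11
  pos 30: leaf 'Q' → count = 12
Total leaves: 12

Answer: 12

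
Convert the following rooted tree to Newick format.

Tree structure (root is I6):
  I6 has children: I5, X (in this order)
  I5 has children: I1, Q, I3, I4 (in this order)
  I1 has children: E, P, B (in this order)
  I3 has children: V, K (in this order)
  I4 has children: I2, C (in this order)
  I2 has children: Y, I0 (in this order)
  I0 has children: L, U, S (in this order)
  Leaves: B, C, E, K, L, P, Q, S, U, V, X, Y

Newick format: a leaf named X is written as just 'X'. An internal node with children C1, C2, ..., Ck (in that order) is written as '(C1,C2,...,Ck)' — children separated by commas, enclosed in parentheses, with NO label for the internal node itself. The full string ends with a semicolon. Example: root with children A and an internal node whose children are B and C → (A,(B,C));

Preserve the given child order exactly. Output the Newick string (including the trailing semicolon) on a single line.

internal I6 with children ['I5', 'X']
  internal I5 with children ['I1', 'Q', 'I3', 'I4']
    internal I1 with children ['E', 'P', 'B']
      leaf 'E' → 'E'
      leaf 'P' → 'P'
      leaf 'B' → 'B'
    → '(E,P,B)'
    leaf 'Q' → 'Q'
    internal I3 with children ['V', 'K']
      leaf 'V' → 'V'
      leaf 'K' → 'K'
    → '(V,K)'
    internal I4 with children ['I2', 'C']
      internal I2 with children ['Y', 'I0']
        leaf 'Y' → 'Y'
        internal I0 with children ['L', 'U', 'S']
          leaf 'L' → 'L'
          leaf 'U' → 'U'
          leaf 'S' → 'S'
        → '(L,U,S)'
      → '(Y,(L,U,S))'
      leaf 'C' → 'C'
    → '((Y,(L,U,S)),C)'
  → '((E,P,B),Q,(V,K),((Y,(L,U,S)),C))'
  leaf 'X' → 'X'
→ '(((E,P,B),Q,(V,K),((Y,(L,U,S)),C)),X)'
Final: (((E,P,B),Q,(V,K),((Y,(L,U,S)),C)),X);

Answer: (((E,P,B),Q,(V,K),((Y,(L,U,S)),C)),X);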